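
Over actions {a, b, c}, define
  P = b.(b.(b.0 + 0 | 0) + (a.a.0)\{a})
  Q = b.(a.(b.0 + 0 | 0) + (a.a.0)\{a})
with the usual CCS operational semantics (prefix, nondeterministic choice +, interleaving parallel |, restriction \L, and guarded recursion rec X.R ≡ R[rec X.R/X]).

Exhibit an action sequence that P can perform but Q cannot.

P's transition system — 4 states:
  u0 = b.(b.(b.0 + 0 | 0) + (a.a.0)\{a}) ⊢ —b→ u1
  u1 = b.(b.0 + 0 | 0) + (a.a.0)\{a} ⊢ —b→ u2
  u2 = b.0 + 0 | 0 ⊢ —b→ u3
  u3 = 0 ⊢ deadlocked
Q's transition system — 4 states:
  v0 = b.(a.(b.0 + 0 | 0) + (a.a.0)\{a}) ⊢ —b→ v1
  v1 = a.(b.0 + 0 | 0) + (a.a.0)\{a} ⊢ —a→ v2
  v2 = b.0 + 0 | 0 ⊢ —b→ v3
  v3 = 0 ⊢ deadlocked
Trace ⟨bb⟩ through P, begin at {u0}:
  after b @ step 1: {u1}
  after b @ step 2: {u2}
  — P admits the full trace.
Trace ⟨bb⟩ through Q, begin at {v0}:
  after b @ step 1: {v1}
  after b @ step 2: no successor for Q

bb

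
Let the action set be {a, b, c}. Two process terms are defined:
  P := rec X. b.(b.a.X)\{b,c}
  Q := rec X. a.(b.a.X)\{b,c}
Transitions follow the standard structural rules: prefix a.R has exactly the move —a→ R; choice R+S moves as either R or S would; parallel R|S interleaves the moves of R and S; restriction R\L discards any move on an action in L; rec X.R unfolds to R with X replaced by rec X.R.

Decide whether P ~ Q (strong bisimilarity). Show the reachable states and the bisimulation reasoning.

LTS(P): 2 reachable states
  p0 = rec X. b.(b.a.X)\{b,c} :: ··b··> p1
  p1 = (b.a.(rec X. b.(b.a.X)\{b,c}))\{b,c} :: deadlocked
LTS(Q): 2 reachable states
  q0 = rec X. a.(b.a.X)\{b,c} :: ··a··> q1
  q1 = (b.a.(rec X. a.(b.a.X)\{b,c}))\{b,c} :: deadlocked
Partition-refinement fixed point:
  B0 = {p0}
  B1 = {p1, q1}
  B2 = {q0}
p0 ∈ B0, q0 ∈ B2 → different blocks

not bisimilar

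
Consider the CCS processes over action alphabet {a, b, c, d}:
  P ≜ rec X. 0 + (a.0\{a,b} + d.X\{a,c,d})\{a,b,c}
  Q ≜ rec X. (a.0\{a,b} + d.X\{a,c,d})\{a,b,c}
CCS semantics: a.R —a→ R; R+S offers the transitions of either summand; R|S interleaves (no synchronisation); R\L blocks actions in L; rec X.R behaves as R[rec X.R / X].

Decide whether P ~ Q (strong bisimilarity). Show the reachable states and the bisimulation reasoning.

P ~ Q

LTS(P): 2 reachable states
  m0 = rec X. 0 + (a.0\{a,b} + d.X\{a,c,d})\{a,b,c} has moves —d→ m1
  m1 = (rec X. 0 + (a.0\{a,b} + d.X\{a,c,d})\{a,b,c})\{a,c,d}\{a,b,c} has moves ·
LTS(Q): 2 reachable states
  n0 = rec X. (a.0\{a,b} + d.X\{a,c,d})\{a,b,c} has moves —d→ n1
  n1 = (rec X. (a.0\{a,b} + d.X\{a,c,d})\{a,b,c})\{a,c,d}\{a,b,c} has moves ·
Bisimilarity quotient blocks:
  B0 = {m0, n0}
  B1 = {m1, n1}
m0 ∈ B0, n0 ∈ B0 → same block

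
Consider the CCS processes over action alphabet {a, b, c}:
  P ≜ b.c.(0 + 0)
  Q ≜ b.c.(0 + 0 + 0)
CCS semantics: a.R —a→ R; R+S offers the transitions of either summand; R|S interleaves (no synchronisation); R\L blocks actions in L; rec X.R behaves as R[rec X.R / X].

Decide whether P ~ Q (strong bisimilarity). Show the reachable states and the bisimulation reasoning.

P ~ Q

Reachable graph of P (3 states):
  s0 = b.c.(0 + 0) → ··b··> s1
  s1 = c.(0 + 0) → ··c··> s2
  s2 = 0 + 0 → ·
Reachable graph of Q (3 states):
  t0 = b.c.(0 + 0 + 0) → ··b··> t1
  t1 = c.(0 + 0 + 0) → ··c··> t2
  t2 = 0 + 0 + 0 → ·
Bisimilarity quotient blocks:
  B0 = {s0, t0}
  B1 = {s1, t1}
  B2 = {s2, t2}
s0 ∈ B0, t0 ∈ B0 → same block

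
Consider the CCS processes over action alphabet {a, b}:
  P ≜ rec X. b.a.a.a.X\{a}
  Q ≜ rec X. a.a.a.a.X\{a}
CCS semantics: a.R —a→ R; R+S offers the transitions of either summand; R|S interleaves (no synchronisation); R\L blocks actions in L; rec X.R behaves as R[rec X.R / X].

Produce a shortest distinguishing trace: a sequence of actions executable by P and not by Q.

b

LTS(P): 6 reachable states
  m0 = rec X. b.a.a.a.X\{a} | -b-> m1
  m1 = a.a.a.(rec X. b.a.a.a.X\{a})\{a} | -a-> m2
  m2 = a.a.(rec X. b.a.a.a.X\{a})\{a} | -a-> m3
  m3 = a.(rec X. b.a.a.a.X\{a})\{a} | -a-> m4
  m4 = (rec X. b.a.a.a.X\{a})\{a} | -b-> m5
  m5 = (a.a.a.(rec X. b.a.a.a.X\{a})\{a})\{a} | ·
LTS(Q): 5 reachable states
  n0 = rec X. a.a.a.a.X\{a} | -a-> n1
  n1 = a.a.a.(rec X. a.a.a.a.X\{a})\{a} | -a-> n2
  n2 = a.a.(rec X. a.a.a.a.X\{a})\{a} | -a-> n3
  n3 = a.(rec X. a.a.a.a.X\{a})\{a} | -a-> n4
  n4 = (rec X. a.a.a.a.X\{a})\{a} | ·
Trace ⟨b⟩ through P, begin at {m0}:
  step 1 (b): {m1}
  ✓ P
Trace ⟨b⟩ through Q, begin at {n0}:
  step 1 (b): ∅  — Q cannot continue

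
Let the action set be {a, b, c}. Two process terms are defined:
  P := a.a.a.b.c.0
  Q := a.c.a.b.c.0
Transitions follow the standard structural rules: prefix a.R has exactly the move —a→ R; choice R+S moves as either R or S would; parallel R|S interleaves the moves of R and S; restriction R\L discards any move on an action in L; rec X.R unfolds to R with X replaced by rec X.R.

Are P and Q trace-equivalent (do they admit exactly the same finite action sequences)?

Reachable graph of P (6 states):
  m0 = a.a.a.b.c.0 | --a--▸ m1
  m1 = a.a.b.c.0 | --a--▸ m2
  m2 = a.b.c.0 | --a--▸ m3
  m3 = b.c.0 | --b--▸ m4
  m4 = c.0 | --c--▸ m5
  m5 = 0 | ·
Reachable graph of Q (6 states):
  n0 = a.c.a.b.c.0 | --a--▸ n1
  n1 = c.a.b.c.0 | --c--▸ n2
  n2 = a.b.c.0 | --a--▸ n3
  n3 = b.c.0 | --b--▸ n4
  n4 = c.0 | --c--▸ n5
  n5 = 0 | ·
Executing aa from P (initial set {m0}):
  after a @ step 1: {m1}
  after a @ step 2: {m2}
  P completes σ.
Executing aa from Q (initial set {n0}):
  after a @ step 1: {n1}
  after a @ step 2: no successor for Q

NO — witness ⟨aa⟩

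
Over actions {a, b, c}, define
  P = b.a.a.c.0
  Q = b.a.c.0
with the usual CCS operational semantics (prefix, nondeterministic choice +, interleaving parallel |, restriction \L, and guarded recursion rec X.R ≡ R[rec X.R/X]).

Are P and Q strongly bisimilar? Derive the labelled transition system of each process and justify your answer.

NO

LTS(P): 5 reachable states
  u0 = b.a.a.c.0 | —b→ u1
  u1 = a.a.c.0 | —a→ u2
  u2 = a.c.0 | —a→ u3
  u3 = c.0 | —c→ u4
  u4 = 0 | stopped
LTS(Q): 4 reachable states
  v0 = b.a.c.0 | —b→ v1
  v1 = a.c.0 | —a→ v2
  v2 = c.0 | —c→ v3
  v3 = 0 | stopped
Coarsest stable partition (strong bisimilarity classes):
  B0 = {u0}
  B1 = {u1}
  B2 = {u2, v1}
  B3 = {u3, v2}
  B4 = {u4, v3}
  B5 = {v0}
u0 ∈ B0, v0 ∈ B5 → different blocks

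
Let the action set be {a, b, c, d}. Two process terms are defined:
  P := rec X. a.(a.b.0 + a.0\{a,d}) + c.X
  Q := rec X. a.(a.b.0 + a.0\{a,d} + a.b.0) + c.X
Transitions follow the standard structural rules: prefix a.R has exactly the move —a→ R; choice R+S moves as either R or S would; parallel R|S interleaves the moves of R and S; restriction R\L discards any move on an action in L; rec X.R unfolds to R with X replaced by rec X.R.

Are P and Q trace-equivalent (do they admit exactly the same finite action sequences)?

YES

P's transition system — 5 states:
  u0 = rec X. a.(a.b.0 + a.0\{a,d}) + c.X has moves —a→ u1, —c→ u0
  u1 = a.b.0 + a.0\{a,d} has moves —a→ u2, —a→ u3
  u2 = 0\{a,d} has moves stopped
  u3 = b.0 has moves —b→ u4
  u4 = 0 has moves stopped
Q's transition system — 5 states:
  v0 = rec X. a.(a.b.0 + a.0\{a,d} + a.b.0) + c.X has moves —a→ v1, —c→ v0
  v1 = a.b.0 + a.0\{a,d} + a.b.0 has moves —a→ v2, —a→ v3
  v2 = 0\{a,d} has moves stopped
  v3 = b.0 has moves —b→ v4
  v4 = 0 has moves stopped
Coarsest stable partition (strong bisimilarity classes):
  B0 = {u0, v0}
  B1 = {u1, v1}
  B2 = {u2, u4, v2, v4}
  B3 = {u3, v3}
u0 ∈ B0, v0 ∈ B0 → same block
Bisimilar ⇒ trace-equivalent.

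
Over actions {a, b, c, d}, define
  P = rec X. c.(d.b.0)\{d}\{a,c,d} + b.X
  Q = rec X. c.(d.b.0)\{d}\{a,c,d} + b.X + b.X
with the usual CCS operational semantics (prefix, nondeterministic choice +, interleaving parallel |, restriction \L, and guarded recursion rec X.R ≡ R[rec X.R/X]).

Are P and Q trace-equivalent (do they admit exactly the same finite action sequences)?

LTS(P): 2 reachable states
  m0 = rec X. c.(d.b.0)\{d}\{a,c,d} + b.X :: —b→ m0, —c→ m1
  m1 = (d.b.0)\{d}\{a,c,d} :: ·
LTS(Q): 2 reachable states
  n0 = rec X. c.(d.b.0)\{d}\{a,c,d} + b.X + b.X :: —b→ n0, —c→ n1
  n1 = (d.b.0)\{d}\{a,c,d} :: ·
Coarsest stable partition (strong bisimilarity classes):
  B0 = {m0, n0}
  B1 = {m1, n1}
m0 ∈ B0, n0 ∈ B0 → same block
Bisimilar ⇒ trace-equivalent.

traces(P) = traces(Q)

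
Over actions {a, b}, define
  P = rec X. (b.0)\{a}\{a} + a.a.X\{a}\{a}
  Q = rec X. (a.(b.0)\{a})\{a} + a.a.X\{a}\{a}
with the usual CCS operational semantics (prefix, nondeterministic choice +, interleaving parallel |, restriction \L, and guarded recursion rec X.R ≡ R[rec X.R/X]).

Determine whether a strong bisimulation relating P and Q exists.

P's transition system — 5 states:
  u0 = rec X. (b.0)\{a}\{a} + a.a.X\{a}\{a} → -a-> u1, -b-> u2
  u1 = a.(rec X. (b.0)\{a}\{a} + a.a.X\{a}\{a})\{a}\{a} → -a-> u3
  u2 = 0\{a}\{a} → ∅
  u3 = (rec X. (b.0)\{a}\{a} + a.a.X\{a}\{a})\{a}\{a} → -b-> u4
  u4 = 0\{a}\{a}\{a}\{a} → ∅
Q's transition system — 3 states:
  v0 = rec X. (a.(b.0)\{a})\{a} + a.a.X\{a}\{a} → -a-> v1
  v1 = a.(rec X. (a.(b.0)\{a})\{a} + a.a.X\{a}\{a})\{a}\{a} → -a-> v2
  v2 = (rec X. (a.(b.0)\{a})\{a} + a.a.X\{a}\{a})\{a}\{a} → ∅
Partition-refinement fixed point:
  B0 = {u0}
  B1 = {u1}
  B2 = {u3}
  B3 = {u2, u4, v2}
  B4 = {v0}
  B5 = {v1}
u0 ∈ B0, v0 ∈ B4 → different blocks

not bisimilar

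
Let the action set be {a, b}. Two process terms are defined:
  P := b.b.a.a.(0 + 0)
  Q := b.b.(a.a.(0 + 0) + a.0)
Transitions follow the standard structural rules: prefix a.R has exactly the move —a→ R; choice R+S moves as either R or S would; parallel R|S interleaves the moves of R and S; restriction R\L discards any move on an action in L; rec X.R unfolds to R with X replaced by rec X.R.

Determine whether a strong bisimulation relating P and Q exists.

P's transition system — 5 states:
  p0 = b.b.a.a.(0 + 0) | —b→ p1
  p1 = b.a.a.(0 + 0) | —b→ p2
  p2 = a.a.(0 + 0) | —a→ p3
  p3 = a.(0 + 0) | —a→ p4
  p4 = 0 + 0 | stopped
Q's transition system — 6 states:
  q0 = b.b.(a.a.(0 + 0) + a.0) | —b→ q1
  q1 = b.(a.a.(0 + 0) + a.0) | —b→ q2
  q2 = a.a.(0 + 0) + a.0 | —a→ q3, —a→ q4
  q3 = 0 | stopped
  q4 = a.(0 + 0) | —a→ q5
  q5 = 0 + 0 | stopped
Bisimilarity quotient blocks:
  B0 = {p0}
  B1 = {p1}
  B2 = {p2}
  B3 = {p3, q4}
  B4 = {p4, q3, q5}
  B5 = {q0}
  B6 = {q1}
  B7 = {q2}
p0 ∈ B0, q0 ∈ B5 → different blocks

P ≁ Q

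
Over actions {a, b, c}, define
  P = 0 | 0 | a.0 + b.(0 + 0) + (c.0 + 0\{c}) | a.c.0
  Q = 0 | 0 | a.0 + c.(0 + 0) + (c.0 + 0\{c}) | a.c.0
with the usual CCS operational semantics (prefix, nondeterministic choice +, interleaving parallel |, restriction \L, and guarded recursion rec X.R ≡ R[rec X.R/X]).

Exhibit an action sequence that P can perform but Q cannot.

b

LTS(P): 8 reachable states
  s0 = 0 | 0 | a.0 + b.(0 + 0) + (c.0 + 0\{c}) | a.c.0 → --a--▸ s1, --a--▸ s2, --b--▸ s3, --c--▸ s4
  s1 = (c.0 + 0\{c}) | c.0 → --c--▸ s5, --c--▸ s6
  s2 = 0 | 0 | 0 → (no moves)
  s3 = 0 + 0 → (no moves)
  s4 = 0 | a.c.0 → --a--▸ s6
  s5 = (c.0 + 0\{c}) | 0 → --c--▸ s7
  s6 = 0 | c.0 → --c--▸ s7
  s7 = 0 | 0 → (no moves)
LTS(Q): 8 reachable states
  t0 = 0 | 0 | a.0 + c.(0 + 0) + (c.0 + 0\{c}) | a.c.0 → --a--▸ t1, --a--▸ t2, --c--▸ t3, --c--▸ t4
  t1 = (c.0 + 0\{c}) | c.0 → --c--▸ t5, --c--▸ t6
  t2 = 0 | 0 | 0 → (no moves)
  t3 = 0 + 0 → (no moves)
  t4 = 0 | a.c.0 → --a--▸ t6
  t5 = (c.0 + 0\{c}) | 0 → --c--▸ t7
  t6 = 0 | c.0 → --c--▸ t7
  t7 = 0 | 0 → (no moves)
Trace ⟨b⟩ through P, begin at {s0}:
  after b @ step 1: {s3}
  — P admits the full trace.
Trace ⟨b⟩ through Q, begin at {t0}:
  after b @ step 1: ∅ (Q stuck)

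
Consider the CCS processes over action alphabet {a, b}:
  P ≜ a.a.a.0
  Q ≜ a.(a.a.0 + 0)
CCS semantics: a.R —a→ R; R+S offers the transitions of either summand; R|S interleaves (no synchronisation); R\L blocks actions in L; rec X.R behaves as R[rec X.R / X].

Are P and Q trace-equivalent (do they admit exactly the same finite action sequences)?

traces(P) = traces(Q)

LTS(P): 4 reachable states
  u0 = a.a.a.0 has moves --a--▸ u1
  u1 = a.a.0 has moves --a--▸ u2
  u2 = a.0 has moves --a--▸ u3
  u3 = 0 has moves ∅
LTS(Q): 4 reachable states
  v0 = a.(a.a.0 + 0) has moves --a--▸ v1
  v1 = a.a.0 + 0 has moves --a--▸ v2
  v2 = a.0 has moves --a--▸ v3
  v3 = 0 has moves ∅
Bisimilarity quotient blocks:
  B0 = {u0, v0}
  B1 = {u1, v1}
  B2 = {u2, v2}
  B3 = {u3, v3}
u0 ∈ B0, v0 ∈ B0 → same block
Bisimilar ⇒ trace-equivalent.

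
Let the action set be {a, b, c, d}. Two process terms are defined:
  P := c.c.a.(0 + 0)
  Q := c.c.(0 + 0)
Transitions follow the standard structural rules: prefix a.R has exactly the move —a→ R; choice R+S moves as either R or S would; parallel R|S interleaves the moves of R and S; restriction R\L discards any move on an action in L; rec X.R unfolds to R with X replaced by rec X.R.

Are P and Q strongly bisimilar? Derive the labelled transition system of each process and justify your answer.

not bisimilar

Reachable graph of P (4 states):
  m0 = c.c.a.(0 + 0) :: ··c··> m1
  m1 = c.a.(0 + 0) :: ··c··> m2
  m2 = a.(0 + 0) :: ··a··> m3
  m3 = 0 + 0 :: ∅
Reachable graph of Q (3 states):
  n0 = c.c.(0 + 0) :: ··c··> n1
  n1 = c.(0 + 0) :: ··c··> n2
  n2 = 0 + 0 :: ∅
Partition-refinement fixed point:
  B0 = {m0}
  B1 = {m1}
  B2 = {m2}
  B3 = {m3, n2}
  B4 = {n0}
  B5 = {n1}
m0 ∈ B0, n0 ∈ B4 → different blocks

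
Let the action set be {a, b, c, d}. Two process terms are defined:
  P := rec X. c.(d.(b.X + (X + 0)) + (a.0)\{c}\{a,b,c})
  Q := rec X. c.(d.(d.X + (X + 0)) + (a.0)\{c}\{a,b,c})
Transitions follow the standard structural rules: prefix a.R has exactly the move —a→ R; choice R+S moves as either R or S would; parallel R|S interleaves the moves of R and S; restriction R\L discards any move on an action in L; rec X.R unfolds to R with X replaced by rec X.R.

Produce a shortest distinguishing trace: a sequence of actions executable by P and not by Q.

cdb

Reachable graph of P (3 states):
  u0 = rec X. c.(d.(b.X + (X + 0)) + (a.0)\{c}\{a,b,c}) → =c=> u1
  u1 = d.(b.(rec X. c.(d.(b.X + (X + 0)) + (a.0)\{c}\{a,b,c})) + ((rec X. c.(d.(b.X + (X + 0)) + (a.0)\{c}\{a,b,c})) + 0)) + (a.0)\{c}\{a,b,c} → =d=> u2
  u2 = b.(rec X. c.(d.(b.X + (X + 0)) + (a.0)\{c}\{a,b,c})) + ((rec X. c.(d.(b.X + (X + 0)) + (a.0)\{c}\{a,b,c})) + 0) → =b=> u0, =c=> u1
Reachable graph of Q (3 states):
  v0 = rec X. c.(d.(d.X + (X + 0)) + (a.0)\{c}\{a,b,c}) → =c=> v1
  v1 = d.(d.(rec X. c.(d.(d.X + (X + 0)) + (a.0)\{c}\{a,b,c})) + ((rec X. c.(d.(d.X + (X + 0)) + (a.0)\{c}\{a,b,c})) + 0)) + (a.0)\{c}\{a,b,c} → =d=> v2
  v2 = d.(rec X. c.(d.(d.X + (X + 0)) + (a.0)\{c}\{a,b,c})) + ((rec X. c.(d.(d.X + (X + 0)) + (a.0)\{c}\{a,b,c})) + 0) → =c=> v1, =d=> v0
Run σ = ⟨cdb⟩ on P: start {u0}
  step 1 (c): {u1}
  step 2 (d): {u2}
  step 3 (b): {u0}
  — P admits the full trace.
Run σ = ⟨cdb⟩ on Q: start {v0}
  step 1 (c): {v1}
  step 2 (d): {v2}
  step 3 (b): no successor for Q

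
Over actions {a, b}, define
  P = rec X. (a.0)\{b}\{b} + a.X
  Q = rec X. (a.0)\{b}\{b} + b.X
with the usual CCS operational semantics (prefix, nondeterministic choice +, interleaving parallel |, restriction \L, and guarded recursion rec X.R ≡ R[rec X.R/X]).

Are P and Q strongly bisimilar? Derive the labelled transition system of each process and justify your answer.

NO

LTS(P): 2 reachable states
  u0 = rec X. (a.0)\{b}\{b} + a.X → =a=> u0, =a=> u1
  u1 = 0\{b}\{b} → ∅
LTS(Q): 2 reachable states
  v0 = rec X. (a.0)\{b}\{b} + b.X → =a=> v1, =b=> v0
  v1 = 0\{b}\{b} → ∅
Partition-refinement fixed point:
  B0 = {u0}
  B1 = {u1, v1}
  B2 = {v0}
u0 ∈ B0, v0 ∈ B2 → different blocks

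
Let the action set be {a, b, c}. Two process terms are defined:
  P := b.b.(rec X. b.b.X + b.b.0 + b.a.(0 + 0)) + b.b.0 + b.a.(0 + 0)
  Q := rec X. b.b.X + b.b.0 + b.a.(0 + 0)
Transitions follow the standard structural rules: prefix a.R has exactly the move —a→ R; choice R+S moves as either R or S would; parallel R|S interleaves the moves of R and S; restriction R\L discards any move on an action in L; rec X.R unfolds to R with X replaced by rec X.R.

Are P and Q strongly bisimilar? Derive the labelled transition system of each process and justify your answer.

LTS(P): 7 reachable states
  p0 = b.b.(rec X. b.b.X + b.b.0 + b.a.(0 + 0)) + b.b.0 + b.a.(0 + 0) ⊢ —b→ p1, —b→ p2, —b→ p3
  p1 = a.(0 + 0) ⊢ —a→ p4
  p2 = b.(rec X. b.b.X + b.b.0 + b.a.(0 + 0)) ⊢ —b→ p5
  p3 = b.0 ⊢ —b→ p6
  p4 = 0 + 0 ⊢ ·
  p5 = rec X. b.b.X + b.b.0 + b.a.(0 + 0) ⊢ —b→ p1, —b→ p2, —b→ p3
  p6 = 0 ⊢ ·
LTS(Q): 6 reachable states
  q0 = rec X. b.b.X + b.b.0 + b.a.(0 + 0) ⊢ —b→ q1, —b→ q2, —b→ q3
  q1 = a.(0 + 0) ⊢ —a→ q4
  q2 = b.(rec X. b.b.X + b.b.0 + b.a.(0 + 0)) ⊢ —b→ q0
  q3 = b.0 ⊢ —b→ q5
  q4 = 0 + 0 ⊢ ·
  q5 = 0 ⊢ ·
Bisimilarity quotient blocks:
  B0 = {p0, p5, q0}
  B1 = {p2, q2}
  B2 = {p3, q3}
  B3 = {p4, p6, q4, q5}
  B4 = {p1, q1}
p0 ∈ B0, q0 ∈ B0 → same block

P ~ Q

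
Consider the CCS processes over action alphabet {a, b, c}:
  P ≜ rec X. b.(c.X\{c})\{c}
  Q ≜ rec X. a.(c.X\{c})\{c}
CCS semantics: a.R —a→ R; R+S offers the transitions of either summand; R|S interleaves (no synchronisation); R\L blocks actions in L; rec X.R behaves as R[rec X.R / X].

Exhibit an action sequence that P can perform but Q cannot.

b

Reachable graph of P (2 states):
  s0 = rec X. b.(c.X\{c})\{c} → -b-> s1
  s1 = (c.(rec X. b.(c.X\{c})\{c})\{c})\{c} → ∅
Reachable graph of Q (2 states):
  t0 = rec X. a.(c.X\{c})\{c} → -a-> t1
  t1 = (c.(rec X. a.(c.X\{c})\{c})\{c})\{c} → ∅
Trace ⟨b⟩ through P, begin at {s0}:
  [1] b ⇒ {s1}
  P completes σ.
Trace ⟨b⟩ through Q, begin at {t0}:
  [1] b ⇒ no successor for Q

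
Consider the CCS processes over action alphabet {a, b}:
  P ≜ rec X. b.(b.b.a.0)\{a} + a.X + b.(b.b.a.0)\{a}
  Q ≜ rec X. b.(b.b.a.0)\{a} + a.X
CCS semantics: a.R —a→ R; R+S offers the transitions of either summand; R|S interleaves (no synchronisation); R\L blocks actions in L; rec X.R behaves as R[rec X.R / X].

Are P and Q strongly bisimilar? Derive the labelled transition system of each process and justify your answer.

Reachable graph of P (4 states):
  s0 = rec X. b.(b.b.a.0)\{a} + a.X + b.(b.b.a.0)\{a} ⊢ -a-> s0, -b-> s1
  s1 = (b.b.a.0)\{a} ⊢ -b-> s2
  s2 = (b.a.0)\{a} ⊢ -b-> s3
  s3 = (a.0)\{a} ⊢ stopped
Reachable graph of Q (4 states):
  t0 = rec X. b.(b.b.a.0)\{a} + a.X ⊢ -a-> t0, -b-> t1
  t1 = (b.b.a.0)\{a} ⊢ -b-> t2
  t2 = (b.a.0)\{a} ⊢ -b-> t3
  t3 = (a.0)\{a} ⊢ stopped
Coarsest stable partition (strong bisimilarity classes):
  B0 = {s0, t0}
  B1 = {s1, t1}
  B2 = {s2, t2}
  B3 = {s3, t3}
s0 ∈ B0, t0 ∈ B0 → same block

YES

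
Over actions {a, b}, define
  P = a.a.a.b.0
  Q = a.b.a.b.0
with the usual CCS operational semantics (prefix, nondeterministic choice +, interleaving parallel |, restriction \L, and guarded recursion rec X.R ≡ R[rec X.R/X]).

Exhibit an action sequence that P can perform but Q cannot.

Reachable graph of P (5 states):
  p0 = a.a.a.b.0 :: =a=> p1
  p1 = a.a.b.0 :: =a=> p2
  p2 = a.b.0 :: =a=> p3
  p3 = b.0 :: =b=> p4
  p4 = 0 :: stopped
Reachable graph of Q (5 states):
  q0 = a.b.a.b.0 :: =a=> q1
  q1 = b.a.b.0 :: =b=> q2
  q2 = a.b.0 :: =a=> q3
  q3 = b.0 :: =b=> q4
  q4 = 0 :: stopped
Executing aa from P (initial set {p0}):
  [1] a ⇒ {p1}
  [2] a ⇒ {p2}
  — P admits the full trace.
Executing aa from Q (initial set {q0}):
  [1] a ⇒ {q1}
  [2] a ⇒ ∅ (Q stuck)

aa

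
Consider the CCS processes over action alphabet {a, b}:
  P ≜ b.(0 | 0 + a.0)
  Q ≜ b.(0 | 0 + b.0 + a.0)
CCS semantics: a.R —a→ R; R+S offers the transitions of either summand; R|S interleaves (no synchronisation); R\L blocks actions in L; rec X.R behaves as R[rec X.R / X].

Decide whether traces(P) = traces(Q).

NO — witness ⟨bb⟩

LTS(P): 3 reachable states
  u0 = b.(0 | 0 + a.0) ⊢ -b-> u1
  u1 = 0 | 0 + a.0 ⊢ -a-> u2
  u2 = 0 ⊢ ·
LTS(Q): 3 reachable states
  v0 = b.(0 | 0 + b.0 + a.0) ⊢ -b-> v1
  v1 = 0 | 0 + b.0 + a.0 ⊢ -a-> v2, -b-> v2
  v2 = 0 ⊢ ·
Run σ = ⟨bb⟩ on Q: start {v0}
  after b @ step 1: {v1}
  after b @ step 2: {v2}
  Q completes σ.
Run σ = ⟨bb⟩ on P: start {u0}
  after b @ step 1: {u1}
  after b @ step 2: ∅  — P cannot continue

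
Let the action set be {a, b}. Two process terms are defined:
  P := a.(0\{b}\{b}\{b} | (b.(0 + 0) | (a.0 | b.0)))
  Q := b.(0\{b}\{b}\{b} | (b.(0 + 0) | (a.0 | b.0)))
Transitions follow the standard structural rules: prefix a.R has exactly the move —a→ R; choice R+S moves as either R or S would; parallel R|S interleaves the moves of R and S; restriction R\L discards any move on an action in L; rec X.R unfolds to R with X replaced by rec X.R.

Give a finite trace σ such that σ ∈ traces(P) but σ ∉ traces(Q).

a

LTS(P): 9 reachable states
  s0 = a.(0\{b}\{b}\{b} | (b.(0 + 0) | (a.0 | b.0))) has moves --a--▸ s1
  s1 = 0\{b}\{b}\{b} | (b.(0 + 0) | (a.0 | b.0)) has moves --a--▸ s2, --b--▸ s3, --b--▸ s4
  s2 = 0\{b}\{b}\{b} | (b.(0 + 0) | (0 | b.0)) has moves --b--▸ s5, --b--▸ s6
  s3 = 0\{b}\{b}\{b} | ((0 + 0) | (a.0 | b.0)) has moves --a--▸ s5, --b--▸ s7
  s4 = 0\{b}\{b}\{b} | (b.(0 + 0) | (a.0 | 0)) has moves --a--▸ s6, --b--▸ s7
  s5 = 0\{b}\{b}\{b} | ((0 + 0) | (0 | b.0)) has moves --b--▸ s8
  s6 = 0\{b}\{b}\{b} | (b.(0 + 0) | (0 | 0)) has moves --b--▸ s8
  s7 = 0\{b}\{b}\{b} | ((0 + 0) | (a.0 | 0)) has moves --a--▸ s8
  s8 = 0\{b}\{b}\{b} | ((0 + 0) | (0 | 0)) has moves stopped
LTS(Q): 9 reachable states
  t0 = b.(0\{b}\{b}\{b} | (b.(0 + 0) | (a.0 | b.0))) has moves --b--▸ t1
  t1 = 0\{b}\{b}\{b} | (b.(0 + 0) | (a.0 | b.0)) has moves --a--▸ t2, --b--▸ t3, --b--▸ t4
  t2 = 0\{b}\{b}\{b} | (b.(0 + 0) | (0 | b.0)) has moves --b--▸ t5, --b--▸ t6
  t3 = 0\{b}\{b}\{b} | ((0 + 0) | (a.0 | b.0)) has moves --a--▸ t5, --b--▸ t7
  t4 = 0\{b}\{b}\{b} | (b.(0 + 0) | (a.0 | 0)) has moves --a--▸ t6, --b--▸ t7
  t5 = 0\{b}\{b}\{b} | ((0 + 0) | (0 | b.0)) has moves --b--▸ t8
  t6 = 0\{b}\{b}\{b} | (b.(0 + 0) | (0 | 0)) has moves --b--▸ t8
  t7 = 0\{b}\{b}\{b} | ((0 + 0) | (a.0 | 0)) has moves --a--▸ t8
  t8 = 0\{b}\{b}\{b} | ((0 + 0) | (0 | 0)) has moves stopped
Executing a from P (initial set {s0}):
  step 1 (a): {s1}
  P completes σ.
Executing a from Q (initial set {t0}):
  step 1 (a): ∅ (Q stuck)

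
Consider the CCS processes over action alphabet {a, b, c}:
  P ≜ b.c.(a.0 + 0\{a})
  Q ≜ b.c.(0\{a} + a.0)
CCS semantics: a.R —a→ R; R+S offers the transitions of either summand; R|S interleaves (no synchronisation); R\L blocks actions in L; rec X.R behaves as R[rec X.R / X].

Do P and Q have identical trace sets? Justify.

Reachable graph of P (4 states):
  u0 = b.c.(a.0 + 0\{a}) :: —b→ u1
  u1 = c.(a.0 + 0\{a}) :: —c→ u2
  u2 = a.0 + 0\{a} :: —a→ u3
  u3 = 0 :: deadlocked
Reachable graph of Q (4 states):
  v0 = b.c.(0\{a} + a.0) :: —b→ v1
  v1 = c.(0\{a} + a.0) :: —c→ v2
  v2 = 0\{a} + a.0 :: —a→ v3
  v3 = 0 :: deadlocked
Coarsest stable partition (strong bisimilarity classes):
  B0 = {u0, v0}
  B1 = {u1, v1}
  B2 = {u2, v2}
  B3 = {u3, v3}
u0 ∈ B0, v0 ∈ B0 → same block
Bisimilar ⇒ trace-equivalent.

YES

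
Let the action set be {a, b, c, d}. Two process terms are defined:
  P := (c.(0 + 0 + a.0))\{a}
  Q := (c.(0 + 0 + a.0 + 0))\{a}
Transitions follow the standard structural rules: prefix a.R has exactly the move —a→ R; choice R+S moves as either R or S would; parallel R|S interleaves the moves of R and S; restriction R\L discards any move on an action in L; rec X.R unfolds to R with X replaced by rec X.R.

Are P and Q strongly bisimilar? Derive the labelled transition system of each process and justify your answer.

Reachable graph of P (2 states):
  m0 = (c.(0 + 0 + a.0))\{a} :: -c-> m1
  m1 = (0 + 0 + a.0)\{a} :: ·
Reachable graph of Q (2 states):
  n0 = (c.(0 + 0 + a.0 + 0))\{a} :: -c-> n1
  n1 = (0 + 0 + a.0 + 0)\{a} :: ·
Coarsest stable partition (strong bisimilarity classes):
  B0 = {m0, n0}
  B1 = {m1, n1}
m0 ∈ B0, n0 ∈ B0 → same block

YES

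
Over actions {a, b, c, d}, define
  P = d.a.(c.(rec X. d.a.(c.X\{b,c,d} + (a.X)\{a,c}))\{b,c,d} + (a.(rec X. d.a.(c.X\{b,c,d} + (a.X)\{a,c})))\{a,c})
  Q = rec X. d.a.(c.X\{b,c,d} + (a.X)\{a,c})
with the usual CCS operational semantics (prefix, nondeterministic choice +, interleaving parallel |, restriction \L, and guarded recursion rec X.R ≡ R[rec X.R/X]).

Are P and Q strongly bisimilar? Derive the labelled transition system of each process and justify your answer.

P's transition system — 4 states:
  u0 = d.a.(c.(rec X. d.a.(c.X\{b,c,d} + (a.X)\{a,c}))\{b,c,d} + (a.(rec X. d.a.(c.X\{b,c,d} + (a.X)\{a,c})))\{a,c}) :: —d→ u1
  u1 = a.(c.(rec X. d.a.(c.X\{b,c,d} + (a.X)\{a,c}))\{b,c,d} + (a.(rec X. d.a.(c.X\{b,c,d} + (a.X)\{a,c})))\{a,c}) :: —a→ u2
  u2 = c.(rec X. d.a.(c.X\{b,c,d} + (a.X)\{a,c}))\{b,c,d} + (a.(rec X. d.a.(c.X\{b,c,d} + (a.X)\{a,c})))\{a,c} :: —c→ u3
  u3 = (rec X. d.a.(c.X\{b,c,d} + (a.X)\{a,c}))\{b,c,d} :: deadlocked
Q's transition system — 4 states:
  v0 = rec X. d.a.(c.X\{b,c,d} + (a.X)\{a,c}) :: —d→ v1
  v1 = a.(c.(rec X. d.a.(c.X\{b,c,d} + (a.X)\{a,c}))\{b,c,d} + (a.(rec X. d.a.(c.X\{b,c,d} + (a.X)\{a,c})))\{a,c}) :: —a→ v2
  v2 = c.(rec X. d.a.(c.X\{b,c,d} + (a.X)\{a,c}))\{b,c,d} + (a.(rec X. d.a.(c.X\{b,c,d} + (a.X)\{a,c})))\{a,c} :: —c→ v3
  v3 = (rec X. d.a.(c.X\{b,c,d} + (a.X)\{a,c}))\{b,c,d} :: deadlocked
Partition-refinement fixed point:
  B0 = {u0, v0}
  B1 = {u1, v1}
  B2 = {u2, v2}
  B3 = {u3, v3}
u0 ∈ B0, v0 ∈ B0 → same block

YES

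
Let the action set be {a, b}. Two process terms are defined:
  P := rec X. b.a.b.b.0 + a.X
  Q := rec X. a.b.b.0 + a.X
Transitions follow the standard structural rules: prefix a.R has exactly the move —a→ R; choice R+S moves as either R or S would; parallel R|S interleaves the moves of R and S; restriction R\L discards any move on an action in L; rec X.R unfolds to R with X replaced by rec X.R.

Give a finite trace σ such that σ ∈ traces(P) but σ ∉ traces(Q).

P's transition system — 5 states:
  m0 = rec X. b.a.b.b.0 + a.X ⊢ ··a··> m0, ··b··> m1
  m1 = a.b.b.0 ⊢ ··a··> m2
  m2 = b.b.0 ⊢ ··b··> m3
  m3 = b.0 ⊢ ··b··> m4
  m4 = 0 ⊢ stopped
Q's transition system — 4 states:
  n0 = rec X. a.b.b.0 + a.X ⊢ ··a··> n0, ··a··> n1
  n1 = b.b.0 ⊢ ··b··> n2
  n2 = b.0 ⊢ ··b··> n3
  n3 = 0 ⊢ stopped
Trace ⟨b⟩ through P, begin at {m0}:
  [1] b ⇒ {m1}
  ✓ P
Trace ⟨b⟩ through Q, begin at {n0}:
  [1] b ⇒ ∅  — Q cannot continue

b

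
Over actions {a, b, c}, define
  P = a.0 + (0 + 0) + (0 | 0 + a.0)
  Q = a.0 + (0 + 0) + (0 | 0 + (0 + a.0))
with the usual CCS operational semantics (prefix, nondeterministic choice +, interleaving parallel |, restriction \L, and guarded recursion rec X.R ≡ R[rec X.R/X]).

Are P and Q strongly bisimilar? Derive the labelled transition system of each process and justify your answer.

YES

LTS(P): 2 reachable states
  u0 = a.0 + (0 + 0) + (0 | 0 + a.0) has moves —a→ u1
  u1 = 0 has moves stopped
LTS(Q): 2 reachable states
  v0 = a.0 + (0 + 0) + (0 | 0 + (0 + a.0)) has moves —a→ v1
  v1 = 0 has moves stopped
Coarsest stable partition (strong bisimilarity classes):
  B0 = {u0, v0}
  B1 = {u1, v1}
u0 ∈ B0, v0 ∈ B0 → same block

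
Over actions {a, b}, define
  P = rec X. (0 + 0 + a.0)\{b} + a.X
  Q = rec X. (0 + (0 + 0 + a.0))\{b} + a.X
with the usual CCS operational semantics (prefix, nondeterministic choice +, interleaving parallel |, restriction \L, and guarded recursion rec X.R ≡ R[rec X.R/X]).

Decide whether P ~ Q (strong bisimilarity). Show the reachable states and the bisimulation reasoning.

P's transition system — 2 states:
  s0 = rec X. (0 + 0 + a.0)\{b} + a.X :: =a=> s0, =a=> s1
  s1 = 0\{b} :: ∅
Q's transition system — 2 states:
  t0 = rec X. (0 + (0 + 0 + a.0))\{b} + a.X :: =a=> t0, =a=> t1
  t1 = 0\{b} :: ∅
Partition-refinement fixed point:
  B0 = {s0, t0}
  B1 = {s1, t1}
s0 ∈ B0, t0 ∈ B0 → same block

bisimilar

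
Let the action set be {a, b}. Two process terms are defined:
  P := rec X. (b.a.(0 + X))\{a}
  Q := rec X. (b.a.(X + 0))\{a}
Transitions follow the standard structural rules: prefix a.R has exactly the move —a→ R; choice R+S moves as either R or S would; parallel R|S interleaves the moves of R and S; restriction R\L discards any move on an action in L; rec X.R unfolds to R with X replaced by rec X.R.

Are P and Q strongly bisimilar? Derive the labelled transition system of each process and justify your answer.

Reachable graph of P (2 states):
  p0 = rec X. (b.a.(0 + X))\{a} → --b--▸ p1
  p1 = (a.(0 + (rec X. (b.a.(0 + X))\{a})))\{a} → deadlocked
Reachable graph of Q (2 states):
  q0 = rec X. (b.a.(X + 0))\{a} → --b--▸ q1
  q1 = (a.((rec X. (b.a.(X + 0))\{a}) + 0))\{a} → deadlocked
Coarsest stable partition (strong bisimilarity classes):
  B0 = {p0, q0}
  B1 = {p1, q1}
p0 ∈ B0, q0 ∈ B0 → same block

P ~ Q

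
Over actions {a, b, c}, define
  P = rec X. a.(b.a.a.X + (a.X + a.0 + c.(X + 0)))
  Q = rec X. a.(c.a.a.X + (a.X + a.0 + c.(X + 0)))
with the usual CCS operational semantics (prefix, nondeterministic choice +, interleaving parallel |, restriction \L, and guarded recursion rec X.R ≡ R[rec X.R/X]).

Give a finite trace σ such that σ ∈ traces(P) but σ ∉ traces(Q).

ab

Reachable graph of P (6 states):
  m0 = rec X. a.(b.a.a.X + (a.X + a.0 + c.(X + 0))) | —a→ m1
  m1 = b.a.a.(rec X. a.(b.a.a.X + (a.X + a.0 + c.(X + 0)))) + (a.(rec X. a.(b.a.a.X + (a.X + a.0 + c.(X + 0)))) + a.0 + c.((rec X. a.(b.a.a.X + (a.X + a.0 + c.(X + 0)))) + 0)) | —a→ m0, —a→ m2, —b→ m3, —c→ m4
  m2 = 0 | (no moves)
  m3 = a.a.(rec X. a.(b.a.a.X + (a.X + a.0 + c.(X + 0)))) | —a→ m5
  m4 = (rec X. a.(b.a.a.X + (a.X + a.0 + c.(X + 0)))) + 0 | —a→ m1
  m5 = a.(rec X. a.(b.a.a.X + (a.X + a.0 + c.(X + 0)))) | —a→ m0
Reachable graph of Q (6 states):
  n0 = rec X. a.(c.a.a.X + (a.X + a.0 + c.(X + 0))) | —a→ n1
  n1 = c.a.a.(rec X. a.(c.a.a.X + (a.X + a.0 + c.(X + 0)))) + (a.(rec X. a.(c.a.a.X + (a.X + a.0 + c.(X + 0)))) + a.0 + c.((rec X. a.(c.a.a.X + (a.X + a.0 + c.(X + 0)))) + 0)) | —a→ n0, —a→ n2, —c→ n3, —c→ n4
  n2 = 0 | (no moves)
  n3 = (rec X. a.(c.a.a.X + (a.X + a.0 + c.(X + 0)))) + 0 | —a→ n1
  n4 = a.a.(rec X. a.(c.a.a.X + (a.X + a.0 + c.(X + 0)))) | —a→ n5
  n5 = a.(rec X. a.(c.a.a.X + (a.X + a.0 + c.(X + 0)))) | —a→ n0
Trace ⟨ab⟩ through P, begin at {m0}:
  after a @ step 1: {m1}
  after b @ step 2: {m3}
  ✓ P
Trace ⟨ab⟩ through Q, begin at {n0}:
  after a @ step 1: {n1}
  after b @ step 2: ∅ (Q stuck)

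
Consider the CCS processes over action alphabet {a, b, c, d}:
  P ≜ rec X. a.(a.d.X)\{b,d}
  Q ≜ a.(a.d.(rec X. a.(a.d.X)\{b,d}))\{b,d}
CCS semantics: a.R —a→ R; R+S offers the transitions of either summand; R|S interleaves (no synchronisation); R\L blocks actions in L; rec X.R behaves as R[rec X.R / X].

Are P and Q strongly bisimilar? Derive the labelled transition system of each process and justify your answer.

P ~ Q

LTS(P): 3 reachable states
  u0 = rec X. a.(a.d.X)\{b,d} ⊢ —a→ u1
  u1 = (a.d.(rec X. a.(a.d.X)\{b,d}))\{b,d} ⊢ —a→ u2
  u2 = (d.(rec X. a.(a.d.X)\{b,d}))\{b,d} ⊢ ·
LTS(Q): 3 reachable states
  v0 = a.(a.d.(rec X. a.(a.d.X)\{b,d}))\{b,d} ⊢ —a→ v1
  v1 = (a.d.(rec X. a.(a.d.X)\{b,d}))\{b,d} ⊢ —a→ v2
  v2 = (d.(rec X. a.(a.d.X)\{b,d}))\{b,d} ⊢ ·
Bisimilarity quotient blocks:
  B0 = {u0, v0}
  B1 = {u1, v1}
  B2 = {u2, v2}
u0 ∈ B0, v0 ∈ B0 → same block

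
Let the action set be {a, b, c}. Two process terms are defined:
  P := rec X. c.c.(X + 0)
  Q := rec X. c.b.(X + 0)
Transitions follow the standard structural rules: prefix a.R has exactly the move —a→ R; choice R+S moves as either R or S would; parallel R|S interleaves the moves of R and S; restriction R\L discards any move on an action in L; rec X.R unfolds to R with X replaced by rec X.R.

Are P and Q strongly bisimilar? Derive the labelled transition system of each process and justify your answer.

LTS(P): 3 reachable states
  s0 = rec X. c.c.(X + 0) → ··c··> s1
  s1 = c.((rec X. c.c.(X + 0)) + 0) → ··c··> s2
  s2 = (rec X. c.c.(X + 0)) + 0 → ··c··> s1
LTS(Q): 3 reachable states
  t0 = rec X. c.b.(X + 0) → ··c··> t1
  t1 = b.((rec X. c.b.(X + 0)) + 0) → ··b··> t2
  t2 = (rec X. c.b.(X + 0)) + 0 → ··c··> t1
Partition-refinement fixed point:
  B0 = {s0, s1, s2}
  B1 = {t0, t2}
  B2 = {t1}
s0 ∈ B0, t0 ∈ B1 → different blocks

P ≁ Q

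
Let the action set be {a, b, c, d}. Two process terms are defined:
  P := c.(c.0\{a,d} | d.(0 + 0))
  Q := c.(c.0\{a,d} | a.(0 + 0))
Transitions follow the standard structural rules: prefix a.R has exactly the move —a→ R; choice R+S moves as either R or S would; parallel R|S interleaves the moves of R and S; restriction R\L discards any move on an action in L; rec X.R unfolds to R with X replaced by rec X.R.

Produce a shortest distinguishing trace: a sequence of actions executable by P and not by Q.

LTS(P): 5 reachable states
  m0 = c.(c.0\{a,d} | d.(0 + 0)) :: -c-> m1
  m1 = c.0\{a,d} | d.(0 + 0) :: -c-> m2, -d-> m3
  m2 = 0\{a,d} | d.(0 + 0) :: -d-> m4
  m3 = c.0\{a,d} | (0 + 0) :: -c-> m4
  m4 = 0\{a,d} | (0 + 0) :: ∅
LTS(Q): 5 reachable states
  n0 = c.(c.0\{a,d} | a.(0 + 0)) :: -c-> n1
  n1 = c.0\{a,d} | a.(0 + 0) :: -a-> n2, -c-> n3
  n2 = c.0\{a,d} | (0 + 0) :: -c-> n4
  n3 = 0\{a,d} | a.(0 + 0) :: -a-> n4
  n4 = 0\{a,d} | (0 + 0) :: ∅
Run σ = ⟨cd⟩ on P: start {m0}
  step 1 (c): {m1}
  step 2 (d): {m3}
  — P admits the full trace.
Run σ = ⟨cd⟩ on Q: start {n0}
  step 1 (c): {n1}
  step 2 (d): no successor for Q

cd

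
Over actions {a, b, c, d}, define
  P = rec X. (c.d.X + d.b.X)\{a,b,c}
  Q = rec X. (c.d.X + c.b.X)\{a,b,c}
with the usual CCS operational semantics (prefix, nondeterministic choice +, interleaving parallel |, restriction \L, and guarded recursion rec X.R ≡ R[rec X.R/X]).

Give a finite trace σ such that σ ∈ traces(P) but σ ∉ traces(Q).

d

LTS(P): 2 reachable states
  p0 = rec X. (c.d.X + d.b.X)\{a,b,c} | -d-> p1
  p1 = (b.(rec X. (c.d.X + d.b.X)\{a,b,c}))\{a,b,c} | ·
LTS(Q): 1 reachable states
  q0 = rec X. (c.d.X + c.b.X)\{a,b,c} | ·
Trace ⟨d⟩ through P, begin at {p0}:
  step 1 (d): {p1}
  — P admits the full trace.
Trace ⟨d⟩ through Q, begin at {q0}:
  step 1 (d): no successor for Q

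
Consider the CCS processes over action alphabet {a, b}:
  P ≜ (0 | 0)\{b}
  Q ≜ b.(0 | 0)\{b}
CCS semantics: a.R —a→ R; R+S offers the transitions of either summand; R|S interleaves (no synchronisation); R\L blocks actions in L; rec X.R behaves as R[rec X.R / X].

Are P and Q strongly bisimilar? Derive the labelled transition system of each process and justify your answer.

P's transition system — 1 states:
  u0 = (0 | 0)\{b} has moves ·
Q's transition system — 2 states:
  v0 = b.(0 | 0)\{b} has moves --b--▸ v1
  v1 = (0 | 0)\{b} has moves ·
Partition-refinement fixed point:
  B0 = {u0, v1}
  B1 = {v0}
u0 ∈ B0, v0 ∈ B1 → different blocks

P ≁ Q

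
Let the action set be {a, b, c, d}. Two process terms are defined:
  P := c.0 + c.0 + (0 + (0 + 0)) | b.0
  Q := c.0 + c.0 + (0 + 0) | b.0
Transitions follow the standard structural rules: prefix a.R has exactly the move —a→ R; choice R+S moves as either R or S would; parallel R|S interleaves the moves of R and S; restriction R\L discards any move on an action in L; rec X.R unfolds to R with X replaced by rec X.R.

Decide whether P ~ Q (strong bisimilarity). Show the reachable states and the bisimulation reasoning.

Reachable graph of P (3 states):
  u0 = c.0 + c.0 + (0 + (0 + 0)) | b.0 has moves ··b··> u1, ··c··> u2
  u1 = (0 + (0 + 0)) | 0 has moves deadlocked
  u2 = 0 has moves deadlocked
Reachable graph of Q (3 states):
  v0 = c.0 + c.0 + (0 + 0) | b.0 has moves ··b··> v1, ··c··> v2
  v1 = (0 + 0) | 0 has moves deadlocked
  v2 = 0 has moves deadlocked
Coarsest stable partition (strong bisimilarity classes):
  B0 = {u0, v0}
  B1 = {u1, u2, v1, v2}
u0 ∈ B0, v0 ∈ B0 → same block

YES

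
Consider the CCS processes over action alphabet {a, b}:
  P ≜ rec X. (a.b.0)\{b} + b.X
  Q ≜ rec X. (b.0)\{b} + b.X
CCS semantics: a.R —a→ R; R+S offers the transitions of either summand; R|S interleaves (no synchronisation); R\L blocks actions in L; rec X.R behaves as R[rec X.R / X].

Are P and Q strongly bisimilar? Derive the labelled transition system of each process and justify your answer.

LTS(P): 2 reachable states
  p0 = rec X. (a.b.0)\{b} + b.X → —a→ p1, —b→ p0
  p1 = (b.0)\{b} → ∅
LTS(Q): 1 reachable states
  q0 = rec X. (b.0)\{b} + b.X → —b→ q0
Bisimilarity quotient blocks:
  B0 = {p0}
  B1 = {p1}
  B2 = {q0}
p0 ∈ B0, q0 ∈ B2 → different blocks

P ≁ Q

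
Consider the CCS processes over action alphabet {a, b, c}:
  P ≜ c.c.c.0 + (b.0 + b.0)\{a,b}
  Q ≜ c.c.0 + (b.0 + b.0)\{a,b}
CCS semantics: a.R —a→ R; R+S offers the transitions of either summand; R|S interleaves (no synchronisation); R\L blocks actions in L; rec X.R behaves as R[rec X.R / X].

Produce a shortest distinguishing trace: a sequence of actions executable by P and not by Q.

ccc

P's transition system — 4 states:
  s0 = c.c.c.0 + (b.0 + b.0)\{a,b} | -c-> s1
  s1 = c.c.0 | -c-> s2
  s2 = c.0 | -c-> s3
  s3 = 0 | ∅
Q's transition system — 3 states:
  t0 = c.c.0 + (b.0 + b.0)\{a,b} | -c-> t1
  t1 = c.0 | -c-> t2
  t2 = 0 | ∅
Run σ = ⟨ccc⟩ on P: start {s0}
  after c @ step 1: {s1}
  after c @ step 2: {s2}
  after c @ step 3: {s3}
  — P admits the full trace.
Run σ = ⟨ccc⟩ on Q: start {t0}
  after c @ step 1: {t1}
  after c @ step 2: {t2}
  after c @ step 3: no successor for Q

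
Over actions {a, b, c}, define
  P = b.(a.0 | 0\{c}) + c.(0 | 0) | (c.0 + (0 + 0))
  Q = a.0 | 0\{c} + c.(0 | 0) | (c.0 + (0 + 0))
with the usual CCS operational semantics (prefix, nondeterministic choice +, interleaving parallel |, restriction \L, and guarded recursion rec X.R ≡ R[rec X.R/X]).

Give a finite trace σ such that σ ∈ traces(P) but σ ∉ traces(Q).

b

P's transition system — 6 states:
  p0 = b.(a.0 | 0\{c}) + c.(0 | 0) | (c.0 + (0 + 0)) ⊢ --b--▸ p1, --c--▸ p2, --c--▸ p3
  p1 = a.0 | 0\{c} ⊢ --a--▸ p4
  p2 = 0 | 0 | (c.0 + (0 + 0)) ⊢ --c--▸ p5
  p3 = c.(0 | 0) | 0 ⊢ --c--▸ p5
  p4 = 0 | 0\{c} ⊢ ·
  p5 = 0 | 0 | 0 ⊢ ·
Q's transition system — 5 states:
  q0 = a.0 | 0\{c} + c.(0 | 0) | (c.0 + (0 + 0)) ⊢ --a--▸ q1, --c--▸ q2, --c--▸ q3
  q1 = 0 | 0\{c} ⊢ ·
  q2 = 0 | 0 | (c.0 + (0 + 0)) ⊢ --c--▸ q4
  q3 = c.(0 | 0) | 0 ⊢ --c--▸ q4
  q4 = 0 | 0 | 0 ⊢ ·
Run σ = ⟨b⟩ on P: start {p0}
  step 1 (b): {p1}
  ✓ P
Run σ = ⟨b⟩ on Q: start {q0}
  step 1 (b): ∅ (Q stuck)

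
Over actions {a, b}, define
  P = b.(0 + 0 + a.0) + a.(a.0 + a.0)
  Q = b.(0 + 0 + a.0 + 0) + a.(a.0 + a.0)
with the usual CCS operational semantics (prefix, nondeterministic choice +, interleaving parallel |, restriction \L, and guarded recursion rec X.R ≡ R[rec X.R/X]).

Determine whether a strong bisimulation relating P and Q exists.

P ~ Q

Reachable graph of P (4 states):
  m0 = b.(0 + 0 + a.0) + a.(a.0 + a.0) ⊢ -a-> m1, -b-> m2
  m1 = a.0 + a.0 ⊢ -a-> m3
  m2 = 0 + 0 + a.0 ⊢ -a-> m3
  m3 = 0 ⊢ ·
Reachable graph of Q (4 states):
  n0 = b.(0 + 0 + a.0 + 0) + a.(a.0 + a.0) ⊢ -a-> n1, -b-> n2
  n1 = a.0 + a.0 ⊢ -a-> n3
  n2 = 0 + 0 + a.0 + 0 ⊢ -a-> n3
  n3 = 0 ⊢ ·
Bisimilarity quotient blocks:
  B0 = {m0, n0}
  B1 = {m1, m2, n1, n2}
  B2 = {m3, n3}
m0 ∈ B0, n0 ∈ B0 → same block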